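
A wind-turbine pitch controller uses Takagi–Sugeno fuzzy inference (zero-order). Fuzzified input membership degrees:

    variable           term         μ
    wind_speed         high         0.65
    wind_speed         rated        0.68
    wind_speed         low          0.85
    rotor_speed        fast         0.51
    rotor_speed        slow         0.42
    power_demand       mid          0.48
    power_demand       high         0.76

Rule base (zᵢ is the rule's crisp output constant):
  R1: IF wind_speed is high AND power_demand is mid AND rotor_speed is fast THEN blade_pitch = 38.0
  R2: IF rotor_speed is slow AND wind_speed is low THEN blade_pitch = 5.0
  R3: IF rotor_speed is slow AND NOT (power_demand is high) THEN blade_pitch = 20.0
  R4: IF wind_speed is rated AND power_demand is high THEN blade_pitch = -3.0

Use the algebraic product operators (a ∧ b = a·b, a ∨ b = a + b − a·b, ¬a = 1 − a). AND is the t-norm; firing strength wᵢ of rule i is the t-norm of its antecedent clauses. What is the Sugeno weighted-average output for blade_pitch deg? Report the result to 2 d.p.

7.32

R1 (z=38.0): high=0.65, mid=0.48, fast=0.51; AND[a·b] → w = 0.1591
R2 (z=5.0): slow=0.42, low=0.85; AND[a·b] → w = 0.3570
R3 (z=20.0): slow=0.42, ¬high=1−0.76=0.24; AND[a·b] → w = 0.1008
R4 (z=-3.0): rated=0.68, high=0.76; AND[a·b] → w = 0.5168
Weighted average = (0.1591·38.0 + 0.3570·5.0 + 0.1008·20.0 + 0.5168·-3.0) / (0.1591 + 0.3570 + 0.1008 + 0.5168)
  = 8.2972 / 1.1337 = 7.32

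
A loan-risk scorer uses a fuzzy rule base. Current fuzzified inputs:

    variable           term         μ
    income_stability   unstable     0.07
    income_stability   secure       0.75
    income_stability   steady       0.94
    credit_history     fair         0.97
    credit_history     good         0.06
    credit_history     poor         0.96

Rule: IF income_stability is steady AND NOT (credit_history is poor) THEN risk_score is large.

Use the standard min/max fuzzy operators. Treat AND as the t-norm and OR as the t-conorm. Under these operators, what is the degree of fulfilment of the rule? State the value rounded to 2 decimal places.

firing strength: steady=0.94, ¬poor=1−0.96=0.04; AND[min(a, b)] → w = 0.04

0.04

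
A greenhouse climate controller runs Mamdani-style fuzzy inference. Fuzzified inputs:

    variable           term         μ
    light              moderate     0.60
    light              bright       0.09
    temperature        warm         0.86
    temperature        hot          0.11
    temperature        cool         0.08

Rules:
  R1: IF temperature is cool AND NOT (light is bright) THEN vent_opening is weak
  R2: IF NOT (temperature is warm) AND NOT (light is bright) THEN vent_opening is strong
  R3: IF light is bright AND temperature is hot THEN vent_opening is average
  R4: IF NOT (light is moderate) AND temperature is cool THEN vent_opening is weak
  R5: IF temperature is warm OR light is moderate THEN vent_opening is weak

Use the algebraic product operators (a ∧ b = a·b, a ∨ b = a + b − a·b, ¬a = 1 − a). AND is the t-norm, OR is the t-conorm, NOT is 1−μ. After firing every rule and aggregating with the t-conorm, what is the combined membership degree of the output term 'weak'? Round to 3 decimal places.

0.950

R1: cool=0.08, ¬bright=1−0.09=0.91; AND[a·b] → w = 0.0728
R2: ¬warm=1−0.86=0.14, ¬bright=1−0.09=0.91; AND[a·b] → w = 0.1274
R3: bright=0.09, hot=0.11; AND[a·b] → w = 0.0099
R4: ¬moderate=1−0.60=0.40, cool=0.08; AND[a·b] → w = 0.0320
R5: warm=0.86, moderate=0.60; OR[a + b − a·b] → w = 0.9440
Rules with consequent 'weak': {R1, R4, R5} → strengths 0.0728, 0.0320, 0.9440
Aggregate via t-conorm [a + b − a·b]: 0.9497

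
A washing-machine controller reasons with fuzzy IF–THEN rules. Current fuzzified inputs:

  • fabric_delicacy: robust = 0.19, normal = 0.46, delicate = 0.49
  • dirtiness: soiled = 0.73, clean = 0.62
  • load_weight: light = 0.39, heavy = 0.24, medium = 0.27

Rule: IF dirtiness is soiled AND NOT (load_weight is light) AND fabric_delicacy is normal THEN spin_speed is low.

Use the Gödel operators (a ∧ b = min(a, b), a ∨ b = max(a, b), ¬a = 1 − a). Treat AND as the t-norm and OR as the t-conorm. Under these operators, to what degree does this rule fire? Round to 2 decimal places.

0.46

firing strength: soiled=0.73, ¬light=1−0.39=0.61, normal=0.46; AND[min(a, b)] → w = 0.46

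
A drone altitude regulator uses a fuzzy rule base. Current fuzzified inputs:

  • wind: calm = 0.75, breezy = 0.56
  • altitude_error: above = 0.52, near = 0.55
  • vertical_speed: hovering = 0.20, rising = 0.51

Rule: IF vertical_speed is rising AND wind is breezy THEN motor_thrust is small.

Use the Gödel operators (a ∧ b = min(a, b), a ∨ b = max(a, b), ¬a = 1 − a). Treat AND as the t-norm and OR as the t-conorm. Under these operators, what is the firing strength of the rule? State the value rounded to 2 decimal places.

firing strength: rising=0.51, breezy=0.56; AND[min(a, b)] → w = 0.51

0.51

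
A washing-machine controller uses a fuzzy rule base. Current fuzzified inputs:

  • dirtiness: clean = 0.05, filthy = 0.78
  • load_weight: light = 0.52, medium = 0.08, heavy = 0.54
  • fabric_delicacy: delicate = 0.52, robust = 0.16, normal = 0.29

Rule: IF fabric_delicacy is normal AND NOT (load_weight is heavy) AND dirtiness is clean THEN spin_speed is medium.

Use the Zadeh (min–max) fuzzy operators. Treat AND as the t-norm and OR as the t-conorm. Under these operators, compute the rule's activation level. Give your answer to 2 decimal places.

firing strength: normal=0.29, ¬heavy=1−0.54=0.46, clean=0.05; AND[min(a, b)] → w = 0.05

0.05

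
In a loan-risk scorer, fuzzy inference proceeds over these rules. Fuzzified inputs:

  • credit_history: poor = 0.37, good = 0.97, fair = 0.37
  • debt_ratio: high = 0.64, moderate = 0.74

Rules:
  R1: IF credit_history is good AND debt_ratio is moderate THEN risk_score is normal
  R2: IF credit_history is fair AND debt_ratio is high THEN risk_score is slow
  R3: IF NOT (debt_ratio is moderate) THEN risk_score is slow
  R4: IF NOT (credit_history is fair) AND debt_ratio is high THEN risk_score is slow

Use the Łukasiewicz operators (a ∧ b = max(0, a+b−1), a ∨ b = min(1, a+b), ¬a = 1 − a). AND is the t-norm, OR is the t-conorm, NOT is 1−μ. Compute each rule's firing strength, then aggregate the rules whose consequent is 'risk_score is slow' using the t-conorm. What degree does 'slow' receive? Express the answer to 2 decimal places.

0.54

R1: good=0.97, moderate=0.74; AND[max(0, a+b−1)] → w = 0.71
R2: fair=0.37, high=0.64; AND[max(0, a+b−1)] → w = 0.01
R3: ¬moderate=1−0.74=0.26 → w = 0.26
R4: ¬fair=1−0.37=0.63, high=0.64; AND[max(0, a+b−1)] → w = 0.27
Rules with consequent 'slow': {R2, R3, R4} → strengths 0.01, 0.26, 0.27
Aggregate via t-conorm [min(1, a+b)]: 0.54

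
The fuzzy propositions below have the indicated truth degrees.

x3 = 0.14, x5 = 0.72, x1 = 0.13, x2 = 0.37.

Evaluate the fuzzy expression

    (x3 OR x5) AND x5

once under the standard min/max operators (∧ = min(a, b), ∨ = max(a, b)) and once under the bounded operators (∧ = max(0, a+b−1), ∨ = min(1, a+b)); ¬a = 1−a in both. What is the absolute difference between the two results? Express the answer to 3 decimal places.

Under standard min/max:
  x3 OR x5 = max(a, b) on (0.14, 0.72) = 0.72
  (x3 OR x5) AND x5 = min(a, b) on (0.72, 0.72) = 0.72
  → value = 0.7200
Under bounded:
  x3 OR x5 = min(1, a+b) on (0.14, 0.72) = 0.86
  (x3 OR x5) AND x5 = max(0, a+b−1) on (0.86, 0.72) = 0.58
  → value = 0.5800
|0.7200 − 0.5800| = 0.140

0.140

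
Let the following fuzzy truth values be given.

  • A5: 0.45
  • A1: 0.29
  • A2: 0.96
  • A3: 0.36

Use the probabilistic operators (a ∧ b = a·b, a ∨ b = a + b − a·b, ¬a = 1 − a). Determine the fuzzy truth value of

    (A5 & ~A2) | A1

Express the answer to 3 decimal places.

0.303

~A2 = 1 − 0.9600 = 0.0400
A5 & ~A2 = a·b on (0.4500, 0.0400) = 0.0180
(A5 & ~A2) | A1 = a + b − a·b on (0.0180, 0.2900) = 0.3028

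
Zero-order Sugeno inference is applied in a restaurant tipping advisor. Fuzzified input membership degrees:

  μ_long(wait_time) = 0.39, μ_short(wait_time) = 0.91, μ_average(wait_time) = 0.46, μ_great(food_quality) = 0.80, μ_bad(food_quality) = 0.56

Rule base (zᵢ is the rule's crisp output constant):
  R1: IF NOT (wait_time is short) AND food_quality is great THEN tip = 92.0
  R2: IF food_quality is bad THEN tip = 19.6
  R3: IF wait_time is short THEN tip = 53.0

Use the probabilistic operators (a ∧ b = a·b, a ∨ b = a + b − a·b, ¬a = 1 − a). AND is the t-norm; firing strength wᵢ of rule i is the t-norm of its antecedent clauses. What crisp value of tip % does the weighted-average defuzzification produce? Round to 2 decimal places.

42.69

R1 (z=92.0): ¬short=1−0.91=0.09, great=0.80; AND[a·b] → w = 0.0720
R2 (z=19.6): bad=0.56 → w = 0.5600
R3 (z=53.0): short=0.91 → w = 0.9100
Weighted average = (0.0720·92.0 + 0.5600·19.6 + 0.9100·53.0) / (0.0720 + 0.5600 + 0.9100)
  = 65.8300 / 1.5420 = 42.69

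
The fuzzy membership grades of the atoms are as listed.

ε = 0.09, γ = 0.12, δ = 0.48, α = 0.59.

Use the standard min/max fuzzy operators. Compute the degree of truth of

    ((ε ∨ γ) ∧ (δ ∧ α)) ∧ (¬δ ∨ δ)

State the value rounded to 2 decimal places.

0.12

ε ∨ γ = max(a, b) on (0.09, 0.12) = 0.12
δ ∧ α = min(a, b) on (0.48, 0.59) = 0.48
(ε ∨ γ) ∧ (δ ∧ α) = min(a, b) on (0.12, 0.48) = 0.12
¬δ = 1 − 0.48 = 0.52
¬δ ∨ δ = max(a, b) on (0.52, 0.48) = 0.52
((ε ∨ γ) ∧ (δ ∧ α)) ∧ (¬δ ∨ δ) = min(a, b) on (0.12, 0.52) = 0.12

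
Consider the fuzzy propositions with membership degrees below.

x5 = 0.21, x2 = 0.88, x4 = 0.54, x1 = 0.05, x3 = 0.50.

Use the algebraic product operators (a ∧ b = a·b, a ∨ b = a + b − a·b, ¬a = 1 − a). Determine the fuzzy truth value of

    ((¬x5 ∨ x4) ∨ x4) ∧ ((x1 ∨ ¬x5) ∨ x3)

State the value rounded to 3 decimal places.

0.860

¬x5 = 1 − 0.2100 = 0.7900
¬x5 ∨ x4 = a + b − a·b on (0.7900, 0.5400) = 0.9034
(¬x5 ∨ x4) ∨ x4 = a + b − a·b on (0.9034, 0.5400) = 0.9556
¬x5 = 1 − 0.2100 = 0.7900
x1 ∨ ¬x5 = a + b − a·b on (0.0500, 0.7900) = 0.8005
(x1 ∨ ¬x5) ∨ x3 = a + b − a·b on (0.8005, 0.5000) = 0.9002
((¬x5 ∨ x4) ∨ x4) ∧ ((x1 ∨ ¬x5) ∨ x3) = a·b on (0.9556, 0.9002) = 0.8602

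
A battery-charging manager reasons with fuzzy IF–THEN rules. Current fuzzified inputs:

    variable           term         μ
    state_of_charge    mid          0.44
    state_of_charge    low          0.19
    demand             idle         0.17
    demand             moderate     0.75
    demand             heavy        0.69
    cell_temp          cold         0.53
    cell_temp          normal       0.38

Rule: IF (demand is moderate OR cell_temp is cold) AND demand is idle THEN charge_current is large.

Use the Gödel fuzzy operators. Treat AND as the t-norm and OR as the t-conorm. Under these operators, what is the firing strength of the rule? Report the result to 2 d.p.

0.17

firing strength: (moderate=0.75 OR cold=0.53) = 0.75; AND[min(a, b)] with idle=0.17 → w = 0.17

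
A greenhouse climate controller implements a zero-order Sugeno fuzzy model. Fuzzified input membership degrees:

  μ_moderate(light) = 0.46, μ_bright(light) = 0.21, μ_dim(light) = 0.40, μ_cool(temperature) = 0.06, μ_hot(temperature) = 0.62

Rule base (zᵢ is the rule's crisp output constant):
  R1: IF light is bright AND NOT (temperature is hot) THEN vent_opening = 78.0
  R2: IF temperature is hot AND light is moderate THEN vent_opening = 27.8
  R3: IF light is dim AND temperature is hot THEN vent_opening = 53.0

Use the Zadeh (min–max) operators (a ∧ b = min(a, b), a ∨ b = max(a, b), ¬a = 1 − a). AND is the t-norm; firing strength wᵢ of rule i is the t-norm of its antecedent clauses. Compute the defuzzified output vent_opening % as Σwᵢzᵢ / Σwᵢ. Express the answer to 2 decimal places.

47.07

R1 (z=78.0): bright=0.21, ¬hot=1−0.62=0.38; AND[min(a, b)] → w = 0.21
R2 (z=27.8): hot=0.62, moderate=0.46; AND[min(a, b)] → w = 0.46
R3 (z=53.0): dim=0.40, hot=0.62; AND[min(a, b)] → w = 0.40
Weighted average = (0.21·78.0 + 0.46·27.8 + 0.40·53.0) / (0.21 + 0.46 + 0.40)
  = 50.3680 / 1.0700 = 47.07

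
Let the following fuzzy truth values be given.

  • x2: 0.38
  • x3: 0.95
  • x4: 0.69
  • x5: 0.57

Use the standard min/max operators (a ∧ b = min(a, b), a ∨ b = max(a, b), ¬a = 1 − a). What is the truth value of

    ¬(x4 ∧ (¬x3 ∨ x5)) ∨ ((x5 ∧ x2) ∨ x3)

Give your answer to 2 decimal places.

¬x3 = 1 − 0.95 = 0.05
¬x3 ∨ x5 = max(a, b) on (0.05, 0.57) = 0.57
x4 ∧ (¬x3 ∨ x5) = min(a, b) on (0.69, 0.57) = 0.57
¬(x4 ∧ (¬x3 ∨ x5)) = 1 − 0.57 = 0.43
x5 ∧ x2 = min(a, b) on (0.57, 0.38) = 0.38
(x5 ∧ x2) ∨ x3 = max(a, b) on (0.38, 0.95) = 0.95
¬(x4 ∧ (¬x3 ∨ x5)) ∨ ((x5 ∧ x2) ∨ x3) = max(a, b) on (0.43, 0.95) = 0.95

0.95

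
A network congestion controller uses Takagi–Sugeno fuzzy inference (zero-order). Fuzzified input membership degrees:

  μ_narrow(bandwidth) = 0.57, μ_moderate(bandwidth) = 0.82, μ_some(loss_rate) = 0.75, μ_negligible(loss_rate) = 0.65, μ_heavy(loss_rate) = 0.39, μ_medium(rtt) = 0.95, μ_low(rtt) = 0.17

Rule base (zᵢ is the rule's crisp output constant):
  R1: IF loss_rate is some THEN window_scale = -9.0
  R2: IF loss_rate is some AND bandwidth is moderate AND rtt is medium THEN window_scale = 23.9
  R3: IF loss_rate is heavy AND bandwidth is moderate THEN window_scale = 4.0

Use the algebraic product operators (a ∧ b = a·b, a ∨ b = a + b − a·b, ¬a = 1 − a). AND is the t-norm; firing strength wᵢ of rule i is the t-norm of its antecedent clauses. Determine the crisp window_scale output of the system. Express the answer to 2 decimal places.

R1 (z=-9.0): some=0.75 → w = 0.7500
R2 (z=23.9): some=0.75, moderate=0.82, medium=0.95; AND[a·b] → w = 0.5842
R3 (z=4.0): heavy=0.39, moderate=0.82; AND[a·b] → w = 0.3198
Weighted average = (0.7500·-9.0 + 0.5842·23.9 + 0.3198·4.0) / (0.7500 + 0.5842 + 0.3198)
  = 8.4928 / 1.6540 = 5.13

5.13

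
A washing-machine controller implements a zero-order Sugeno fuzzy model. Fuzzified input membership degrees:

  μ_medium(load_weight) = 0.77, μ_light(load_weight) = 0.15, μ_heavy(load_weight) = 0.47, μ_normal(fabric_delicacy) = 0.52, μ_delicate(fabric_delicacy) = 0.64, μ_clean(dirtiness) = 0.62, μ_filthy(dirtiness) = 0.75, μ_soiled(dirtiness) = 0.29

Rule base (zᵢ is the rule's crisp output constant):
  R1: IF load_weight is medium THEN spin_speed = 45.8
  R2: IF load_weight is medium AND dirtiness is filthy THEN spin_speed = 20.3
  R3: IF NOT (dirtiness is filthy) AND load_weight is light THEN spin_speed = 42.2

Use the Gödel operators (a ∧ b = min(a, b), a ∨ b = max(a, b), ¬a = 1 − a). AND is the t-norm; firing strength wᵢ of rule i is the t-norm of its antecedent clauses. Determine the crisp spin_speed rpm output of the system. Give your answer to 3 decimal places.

R1 (z=45.8): medium=0.77 → w = 0.77
R2 (z=20.3): medium=0.77, filthy=0.75; AND[min(a, b)] → w = 0.75
R3 (z=42.2): ¬filthy=1−0.75=0.25, light=0.15; AND[min(a, b)] → w = 0.15
Weighted average = (0.77·45.8 + 0.75·20.3 + 0.15·42.2) / (0.77 + 0.75 + 0.15)
  = 56.8210 / 1.6700 = 34.025

34.025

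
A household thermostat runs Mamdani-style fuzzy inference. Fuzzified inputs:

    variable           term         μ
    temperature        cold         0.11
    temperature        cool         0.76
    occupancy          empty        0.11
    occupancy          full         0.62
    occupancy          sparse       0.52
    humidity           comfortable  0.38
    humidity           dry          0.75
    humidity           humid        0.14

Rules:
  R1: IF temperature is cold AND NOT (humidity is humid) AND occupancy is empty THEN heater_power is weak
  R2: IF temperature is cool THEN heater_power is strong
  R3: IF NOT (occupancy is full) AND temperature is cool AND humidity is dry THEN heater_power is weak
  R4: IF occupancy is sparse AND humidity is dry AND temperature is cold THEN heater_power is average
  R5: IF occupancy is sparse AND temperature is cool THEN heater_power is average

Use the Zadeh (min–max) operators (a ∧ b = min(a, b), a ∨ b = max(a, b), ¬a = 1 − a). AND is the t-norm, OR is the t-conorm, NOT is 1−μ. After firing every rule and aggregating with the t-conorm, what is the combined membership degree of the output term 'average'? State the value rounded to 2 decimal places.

R1: cold=0.11, ¬humid=1−0.14=0.86, empty=0.11; AND[min(a, b)] → w = 0.11
R2: cool=0.76 → w = 0.76
R3: ¬full=1−0.62=0.38, cool=0.76, dry=0.75; AND[min(a, b)] → w = 0.38
R4: sparse=0.52, dry=0.75, cold=0.11; AND[min(a, b)] → w = 0.11
R5: sparse=0.52, cool=0.76; AND[min(a, b)] → w = 0.52
Rules with consequent 'average': {R4, R5} → strengths 0.11, 0.52
Aggregate via t-conorm [max(a, b)]: 0.52

0.52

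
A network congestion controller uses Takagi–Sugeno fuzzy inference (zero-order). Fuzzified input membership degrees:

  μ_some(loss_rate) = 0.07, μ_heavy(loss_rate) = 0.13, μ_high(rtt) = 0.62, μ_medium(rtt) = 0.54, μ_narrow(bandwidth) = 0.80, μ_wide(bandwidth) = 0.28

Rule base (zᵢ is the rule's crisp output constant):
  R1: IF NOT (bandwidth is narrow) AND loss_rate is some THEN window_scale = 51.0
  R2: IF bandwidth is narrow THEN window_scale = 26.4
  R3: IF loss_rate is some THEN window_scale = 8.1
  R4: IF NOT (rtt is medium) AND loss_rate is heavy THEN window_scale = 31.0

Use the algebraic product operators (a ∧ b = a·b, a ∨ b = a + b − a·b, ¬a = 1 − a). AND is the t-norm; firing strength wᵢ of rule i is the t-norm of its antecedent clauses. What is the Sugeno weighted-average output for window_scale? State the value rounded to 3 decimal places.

R1 (z=51.0): ¬narrow=1−0.80=0.20, some=0.07; AND[a·b] → w = 0.0140
R2 (z=26.4): narrow=0.80 → w = 0.8000
R3 (z=8.1): some=0.07 → w = 0.0700
R4 (z=31.0): ¬medium=1−0.54=0.46, heavy=0.13; AND[a·b] → w = 0.0598
Weighted average = (0.0140·51.0 + 0.8000·26.4 + 0.0700·8.1 + 0.0598·31.0) / (0.0140 + 0.8000 + 0.0700 + 0.0598)
  = 24.2548 / 0.9438 = 25.699

25.699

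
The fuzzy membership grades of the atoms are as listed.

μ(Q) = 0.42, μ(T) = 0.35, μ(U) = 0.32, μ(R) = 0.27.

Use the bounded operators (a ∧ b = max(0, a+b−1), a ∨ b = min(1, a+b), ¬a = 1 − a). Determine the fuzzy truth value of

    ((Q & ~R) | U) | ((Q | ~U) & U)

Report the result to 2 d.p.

~R = 1 − 0.27 = 0.73
Q & ~R = max(0, a+b−1) on (0.42, 0.73) = 0.15
(Q & ~R) | U = min(1, a+b) on (0.15, 0.32) = 0.47
~U = 1 − 0.32 = 0.68
Q | ~U = min(1, a+b) on (0.42, 0.68) = 1.00
(Q | ~U) & U = max(0, a+b−1) on (1.00, 0.32) = 0.32
((Q & ~R) | U) | ((Q | ~U) & U) = min(1, a+b) on (0.47, 0.32) = 0.79

0.79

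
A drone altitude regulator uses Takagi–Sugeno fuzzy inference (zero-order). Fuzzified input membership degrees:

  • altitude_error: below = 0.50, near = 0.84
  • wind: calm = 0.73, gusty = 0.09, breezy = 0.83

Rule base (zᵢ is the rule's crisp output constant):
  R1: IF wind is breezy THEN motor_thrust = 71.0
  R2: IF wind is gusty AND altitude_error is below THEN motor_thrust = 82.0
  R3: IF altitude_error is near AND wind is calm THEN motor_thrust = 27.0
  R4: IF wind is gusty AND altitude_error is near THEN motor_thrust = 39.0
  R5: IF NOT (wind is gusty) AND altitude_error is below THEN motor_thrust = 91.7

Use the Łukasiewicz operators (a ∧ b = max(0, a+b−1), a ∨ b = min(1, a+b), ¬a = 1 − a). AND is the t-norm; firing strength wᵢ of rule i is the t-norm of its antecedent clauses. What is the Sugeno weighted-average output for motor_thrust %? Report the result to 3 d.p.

61.833

R1 (z=71.0): breezy=0.83 → w = 0.83
R2 (z=82.0): gusty=0.09, below=0.50; AND[max(0, a+b−1)] → w = 0.00
R3 (z=27.0): near=0.84, calm=0.73; AND[max(0, a+b−1)] → w = 0.57
R4 (z=39.0): gusty=0.09, near=0.84; AND[max(0, a+b−1)] → w = 0.00
R5 (z=91.7): ¬gusty=1−0.09=0.91, below=0.50; AND[max(0, a+b−1)] → w = 0.41
Weighted average = (0.83·71.0 + 0.00·82.0 + 0.57·27.0 + 0.00·39.0 + 0.41·91.7) / (0.83 + 0.00 + 0.57 + 0.00 + 0.41)
  = 111.9170 / 1.8100 = 61.833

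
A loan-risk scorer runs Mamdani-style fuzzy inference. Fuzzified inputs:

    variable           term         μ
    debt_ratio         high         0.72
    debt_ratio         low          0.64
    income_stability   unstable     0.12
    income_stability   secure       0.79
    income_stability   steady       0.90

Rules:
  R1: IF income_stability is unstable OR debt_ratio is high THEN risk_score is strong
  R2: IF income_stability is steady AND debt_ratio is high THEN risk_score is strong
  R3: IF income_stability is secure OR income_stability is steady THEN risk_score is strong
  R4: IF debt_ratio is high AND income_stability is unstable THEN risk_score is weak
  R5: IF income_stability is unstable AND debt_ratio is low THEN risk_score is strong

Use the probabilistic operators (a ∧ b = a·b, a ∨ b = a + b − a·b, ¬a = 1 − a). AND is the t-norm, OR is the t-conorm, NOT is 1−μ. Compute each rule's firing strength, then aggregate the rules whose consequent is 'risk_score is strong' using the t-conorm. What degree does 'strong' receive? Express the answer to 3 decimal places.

R1: unstable=0.12, high=0.72; OR[a + b − a·b] → w = 0.7536
R2: steady=0.90, high=0.72; AND[a·b] → w = 0.6480
R3: secure=0.79, steady=0.90; OR[a + b − a·b] → w = 0.9790
R4: high=0.72, unstable=0.12; AND[a·b] → w = 0.0864
R5: unstable=0.12, low=0.64; AND[a·b] → w = 0.0768
Rules with consequent 'strong': {R1, R2, R3, R5} → strengths 0.7536, 0.6480, 0.9790, 0.0768
Aggregate via t-conorm [a + b − a·b]: 0.9983

0.998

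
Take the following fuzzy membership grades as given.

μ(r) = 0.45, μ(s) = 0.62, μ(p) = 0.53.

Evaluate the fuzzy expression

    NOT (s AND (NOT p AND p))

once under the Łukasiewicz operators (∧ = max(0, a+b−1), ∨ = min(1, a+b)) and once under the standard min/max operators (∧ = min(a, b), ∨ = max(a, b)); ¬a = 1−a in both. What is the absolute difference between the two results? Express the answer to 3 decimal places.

Under Łukasiewicz:
  NOT p = 1 − 0.53 = 0.47
  NOT p AND p = max(0, a+b−1) on (0.47, 0.53) = 0.00
  s AND (NOT p AND p) = max(0, a+b−1) on (0.62, 0.00) = 0.00
  NOT (s AND (NOT p AND p)) = 1 − 0.00 = 1.00
  → value = 1.0000
Under standard min/max:
  NOT p = 1 − 0.53 = 0.47
  NOT p AND p = min(a, b) on (0.47, 0.53) = 0.47
  s AND (NOT p AND p) = min(a, b) on (0.62, 0.47) = 0.47
  NOT (s AND (NOT p AND p)) = 1 − 0.47 = 0.53
  → value = 0.5300
|1.0000 − 0.5300| = 0.470

0.470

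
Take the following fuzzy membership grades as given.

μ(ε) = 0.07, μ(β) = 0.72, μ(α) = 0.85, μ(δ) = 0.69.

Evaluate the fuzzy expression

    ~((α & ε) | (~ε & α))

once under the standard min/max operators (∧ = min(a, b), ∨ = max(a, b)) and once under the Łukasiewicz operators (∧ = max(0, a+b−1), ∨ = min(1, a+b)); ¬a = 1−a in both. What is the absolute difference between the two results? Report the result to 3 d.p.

Under standard min/max:
  α & ε = min(a, b) on (0.85, 0.07) = 0.07
  ~ε = 1 − 0.07 = 0.93
  ~ε & α = min(a, b) on (0.93, 0.85) = 0.85
  (α & ε) | (~ε & α) = max(a, b) on (0.07, 0.85) = 0.85
  ~((α & ε) | (~ε & α)) = 1 − 0.85 = 0.15
  → value = 0.1500
Under Łukasiewicz:
  α & ε = max(0, a+b−1) on (0.85, 0.07) = 0.00
  ~ε = 1 − 0.07 = 0.93
  ~ε & α = max(0, a+b−1) on (0.93, 0.85) = 0.78
  (α & ε) | (~ε & α) = min(1, a+b) on (0.00, 0.78) = 0.78
  ~((α & ε) | (~ε & α)) = 1 − 0.78 = 0.22
  → value = 0.2200
|0.1500 − 0.2200| = 0.070

0.070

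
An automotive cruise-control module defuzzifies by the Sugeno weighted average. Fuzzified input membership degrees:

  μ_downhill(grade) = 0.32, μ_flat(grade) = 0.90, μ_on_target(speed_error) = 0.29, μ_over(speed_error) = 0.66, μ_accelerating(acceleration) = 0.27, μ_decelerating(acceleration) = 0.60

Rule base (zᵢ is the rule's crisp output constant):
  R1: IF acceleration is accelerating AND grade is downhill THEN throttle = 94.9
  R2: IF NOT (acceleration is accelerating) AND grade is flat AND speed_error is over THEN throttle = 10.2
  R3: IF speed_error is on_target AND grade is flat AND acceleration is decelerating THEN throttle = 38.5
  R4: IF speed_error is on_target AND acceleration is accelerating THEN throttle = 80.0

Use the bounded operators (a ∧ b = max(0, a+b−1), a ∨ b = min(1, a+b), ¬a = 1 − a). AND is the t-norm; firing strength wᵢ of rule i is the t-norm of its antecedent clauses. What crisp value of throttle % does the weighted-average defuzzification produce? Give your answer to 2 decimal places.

10.20

R1 (z=94.9): accelerating=0.27, downhill=0.32; AND[max(0, a+b−1)] → w = 0.00
R2 (z=10.2): ¬accelerating=1−0.27=0.73, flat=0.90, over=0.66; AND[max(0, a+b−1)] → w = 0.29
R3 (z=38.5): on_target=0.29, flat=0.90, decelerating=0.60; AND[max(0, a+b−1)] → w = 0.00
R4 (z=80.0): on_target=0.29, accelerating=0.27; AND[max(0, a+b−1)] → w = 0.00
Weighted average = (0.00·94.9 + 0.29·10.2 + 0.00·38.5 + 0.00·80.0) / (0.00 + 0.29 + 0.00 + 0.00)
  = 2.9580 / 0.2900 = 10.20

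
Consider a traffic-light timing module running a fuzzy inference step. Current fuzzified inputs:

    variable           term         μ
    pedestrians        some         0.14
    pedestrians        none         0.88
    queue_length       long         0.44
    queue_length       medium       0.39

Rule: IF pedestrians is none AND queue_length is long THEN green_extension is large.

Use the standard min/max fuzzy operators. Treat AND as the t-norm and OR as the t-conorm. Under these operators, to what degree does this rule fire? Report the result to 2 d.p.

firing strength: none=0.88, long=0.44; AND[min(a, b)] → w = 0.44

0.44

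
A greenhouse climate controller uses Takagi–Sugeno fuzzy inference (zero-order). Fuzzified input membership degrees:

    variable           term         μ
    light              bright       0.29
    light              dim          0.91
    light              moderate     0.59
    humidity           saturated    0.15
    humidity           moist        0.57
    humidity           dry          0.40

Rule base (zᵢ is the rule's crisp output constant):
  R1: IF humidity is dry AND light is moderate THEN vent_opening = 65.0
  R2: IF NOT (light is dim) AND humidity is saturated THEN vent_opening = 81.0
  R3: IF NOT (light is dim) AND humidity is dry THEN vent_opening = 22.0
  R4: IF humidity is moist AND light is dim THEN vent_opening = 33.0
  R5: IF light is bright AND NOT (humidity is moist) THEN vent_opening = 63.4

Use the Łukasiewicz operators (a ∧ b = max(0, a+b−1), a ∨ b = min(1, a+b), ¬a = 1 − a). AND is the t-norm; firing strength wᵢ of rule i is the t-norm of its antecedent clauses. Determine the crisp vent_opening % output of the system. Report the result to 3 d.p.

33.000

R1 (z=65.0): dry=0.40, moderate=0.59; AND[max(0, a+b−1)] → w = 0.00
R2 (z=81.0): ¬dim=1−0.91=0.09, saturated=0.15; AND[max(0, a+b−1)] → w = 0.00
R3 (z=22.0): ¬dim=1−0.91=0.09, dry=0.40; AND[max(0, a+b−1)] → w = 0.00
R4 (z=33.0): moist=0.57, dim=0.91; AND[max(0, a+b−1)] → w = 0.48
R5 (z=63.4): bright=0.29, ¬moist=1−0.57=0.43; AND[max(0, a+b−1)] → w = 0.00
Weighted average = (0.00·65.0 + 0.00·81.0 + 0.00·22.0 + 0.48·33.0 + 0.00·63.4) / (0.00 + 0.00 + 0.00 + 0.48 + 0.00)
  = 15.8400 / 0.4800 = 33.000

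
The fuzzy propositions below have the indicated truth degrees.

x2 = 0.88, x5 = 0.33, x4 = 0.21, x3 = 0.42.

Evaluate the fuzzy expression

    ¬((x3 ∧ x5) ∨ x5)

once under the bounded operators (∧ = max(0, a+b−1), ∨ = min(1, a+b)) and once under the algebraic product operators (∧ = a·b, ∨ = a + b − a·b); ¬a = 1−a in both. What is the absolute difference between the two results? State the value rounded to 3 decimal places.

Under bounded:
  x3 ∧ x5 = max(0, a+b−1) on (0.42, 0.33) = 0.00
  (x3 ∧ x5) ∨ x5 = min(1, a+b) on (0.00, 0.33) = 0.33
  ¬((x3 ∧ x5) ∨ x5) = 1 − 0.33 = 0.67
  → value = 0.6700
Under algebraic product:
  x3 ∧ x5 = a·b on (0.4200, 0.3300) = 0.1386
  (x3 ∧ x5) ∨ x5 = a + b − a·b on (0.1386, 0.3300) = 0.4229
  ¬((x3 ∧ x5) ∨ x5) = 1 − 0.4229 = 0.5771
  → value = 0.5771
|0.6700 − 0.5771| = 0.093

0.093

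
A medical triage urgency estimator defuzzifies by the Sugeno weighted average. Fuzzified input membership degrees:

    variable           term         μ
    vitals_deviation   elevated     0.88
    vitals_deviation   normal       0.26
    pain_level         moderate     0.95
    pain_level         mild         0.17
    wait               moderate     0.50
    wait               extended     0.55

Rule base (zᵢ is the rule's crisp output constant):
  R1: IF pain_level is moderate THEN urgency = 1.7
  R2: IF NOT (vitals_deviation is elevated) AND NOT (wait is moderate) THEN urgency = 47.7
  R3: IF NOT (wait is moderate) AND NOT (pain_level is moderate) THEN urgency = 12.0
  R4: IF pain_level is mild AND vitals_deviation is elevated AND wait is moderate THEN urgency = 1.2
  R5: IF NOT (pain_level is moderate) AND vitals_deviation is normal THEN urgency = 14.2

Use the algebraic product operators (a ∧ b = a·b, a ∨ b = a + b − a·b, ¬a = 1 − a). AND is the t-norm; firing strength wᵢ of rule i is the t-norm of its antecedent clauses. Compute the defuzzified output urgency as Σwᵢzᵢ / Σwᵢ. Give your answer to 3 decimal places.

R1 (z=1.7): moderate=0.95 → w = 0.9500
R2 (z=47.7): ¬elevated=1−0.88=0.12, ¬moderate=1−0.50=0.50; AND[a·b] → w = 0.0600
R3 (z=12.0): ¬moderate=1−0.50=0.50, ¬moderate=1−0.95=0.05; AND[a·b] → w = 0.0250
R4 (z=1.2): mild=0.17, elevated=0.88, moderate=0.50; AND[a·b] → w = 0.0748
R5 (z=14.2): ¬moderate=1−0.95=0.05, normal=0.26; AND[a·b] → w = 0.0130
Weighted average = (0.9500·1.7 + 0.0600·47.7 + 0.0250·12.0 + 0.0748·1.2 + 0.0130·14.2) / (0.9500 + 0.0600 + 0.0250 + 0.0748 + 0.0130)
  = 5.0514 / 1.1228 = 4.499

4.499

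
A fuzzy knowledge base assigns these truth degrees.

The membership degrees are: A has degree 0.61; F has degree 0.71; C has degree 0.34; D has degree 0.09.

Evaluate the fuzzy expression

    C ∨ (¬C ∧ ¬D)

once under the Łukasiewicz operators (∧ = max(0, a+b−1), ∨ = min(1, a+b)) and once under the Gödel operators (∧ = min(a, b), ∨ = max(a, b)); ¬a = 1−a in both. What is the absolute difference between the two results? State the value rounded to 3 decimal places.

0.250

Under Łukasiewicz:
  ¬C = 1 − 0.34 = 0.66
  ¬D = 1 − 0.09 = 0.91
  ¬C ∧ ¬D = max(0, a+b−1) on (0.66, 0.91) = 0.57
  C ∨ (¬C ∧ ¬D) = min(1, a+b) on (0.34, 0.57) = 0.91
  → value = 0.9100
Under Gödel:
  ¬C = 1 − 0.34 = 0.66
  ¬D = 1 − 0.09 = 0.91
  ¬C ∧ ¬D = min(a, b) on (0.66, 0.91) = 0.66
  C ∨ (¬C ∧ ¬D) = max(a, b) on (0.34, 0.66) = 0.66
  → value = 0.6600
|0.9100 − 0.6600| = 0.250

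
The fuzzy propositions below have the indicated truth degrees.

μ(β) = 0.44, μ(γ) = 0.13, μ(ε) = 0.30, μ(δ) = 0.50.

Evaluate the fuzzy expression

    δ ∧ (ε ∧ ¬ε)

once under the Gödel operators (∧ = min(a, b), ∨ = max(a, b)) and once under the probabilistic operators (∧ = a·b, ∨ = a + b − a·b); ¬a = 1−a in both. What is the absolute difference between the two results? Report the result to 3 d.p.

0.195

Under Gödel:
  ¬ε = 1 − 0.30 = 0.70
  ε ∧ ¬ε = min(a, b) on (0.30, 0.70) = 0.30
  δ ∧ (ε ∧ ¬ε) = min(a, b) on (0.50, 0.30) = 0.30
  → value = 0.3000
Under probabilistic:
  ¬ε = 1 − 0.3000 = 0.7000
  ε ∧ ¬ε = a·b on (0.3000, 0.7000) = 0.2100
  δ ∧ (ε ∧ ¬ε) = a·b on (0.5000, 0.2100) = 0.1050
  → value = 0.1050
|0.3000 − 0.1050| = 0.195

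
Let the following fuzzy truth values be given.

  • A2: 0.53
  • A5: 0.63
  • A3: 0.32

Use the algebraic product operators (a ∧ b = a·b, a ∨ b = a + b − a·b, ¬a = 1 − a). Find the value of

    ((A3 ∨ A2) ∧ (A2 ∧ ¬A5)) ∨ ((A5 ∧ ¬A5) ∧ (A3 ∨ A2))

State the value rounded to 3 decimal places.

A3 ∨ A2 = a + b − a·b on (0.3200, 0.5300) = 0.6804
¬A5 = 1 − 0.6300 = 0.3700
A2 ∧ ¬A5 = a·b on (0.5300, 0.3700) = 0.1961
(A3 ∨ A2) ∧ (A2 ∧ ¬A5) = a·b on (0.6804, 0.1961) = 0.1334
¬A5 = 1 − 0.6300 = 0.3700
A5 ∧ ¬A5 = a·b on (0.6300, 0.3700) = 0.2331
A3 ∨ A2 = a + b − a·b on (0.3200, 0.5300) = 0.6804
(A5 ∧ ¬A5) ∧ (A3 ∨ A2) = a·b on (0.2331, 0.6804) = 0.1586
((A3 ∨ A2) ∧ (A2 ∧ ¬A5)) ∨ ((A5 ∧ ¬A5) ∧ (A3 ∨ A2)) = a + b − a·b on (0.1334, 0.1586) = 0.2709

0.271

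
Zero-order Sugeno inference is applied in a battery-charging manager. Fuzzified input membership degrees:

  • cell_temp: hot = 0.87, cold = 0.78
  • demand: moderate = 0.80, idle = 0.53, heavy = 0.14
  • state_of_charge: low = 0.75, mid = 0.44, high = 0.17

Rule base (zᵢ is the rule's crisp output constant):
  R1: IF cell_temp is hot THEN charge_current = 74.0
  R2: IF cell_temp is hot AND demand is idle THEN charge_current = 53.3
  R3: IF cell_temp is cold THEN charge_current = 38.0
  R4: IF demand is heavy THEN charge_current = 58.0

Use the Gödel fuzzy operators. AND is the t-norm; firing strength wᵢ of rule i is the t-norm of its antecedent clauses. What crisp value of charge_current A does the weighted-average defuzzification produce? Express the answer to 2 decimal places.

R1 (z=74.0): hot=0.87 → w = 0.87
R2 (z=53.3): hot=0.87, idle=0.53; AND[min(a, b)] → w = 0.53
R3 (z=38.0): cold=0.78 → w = 0.78
R4 (z=58.0): heavy=0.14 → w = 0.14
Weighted average = (0.87·74.0 + 0.53·53.3 + 0.78·38.0 + 0.14·58.0) / (0.87 + 0.53 + 0.78 + 0.14)
  = 130.3890 / 2.3200 = 56.20

56.20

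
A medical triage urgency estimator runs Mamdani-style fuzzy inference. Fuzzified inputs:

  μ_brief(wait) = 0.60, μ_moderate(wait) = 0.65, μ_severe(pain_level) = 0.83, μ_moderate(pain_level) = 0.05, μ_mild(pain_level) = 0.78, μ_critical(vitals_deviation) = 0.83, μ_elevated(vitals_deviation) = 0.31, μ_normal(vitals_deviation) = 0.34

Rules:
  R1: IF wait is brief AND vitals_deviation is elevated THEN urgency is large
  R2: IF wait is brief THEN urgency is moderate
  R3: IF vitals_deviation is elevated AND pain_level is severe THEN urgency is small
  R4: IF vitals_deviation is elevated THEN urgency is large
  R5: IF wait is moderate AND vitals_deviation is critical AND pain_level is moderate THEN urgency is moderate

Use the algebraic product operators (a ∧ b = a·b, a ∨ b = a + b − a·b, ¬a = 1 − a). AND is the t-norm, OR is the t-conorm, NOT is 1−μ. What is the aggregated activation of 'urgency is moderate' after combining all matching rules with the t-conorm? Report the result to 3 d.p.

R1: brief=0.60, elevated=0.31; AND[a·b] → w = 0.1860
R2: brief=0.60 → w = 0.6000
R3: elevated=0.31, severe=0.83; AND[a·b] → w = 0.2573
R4: elevated=0.31 → w = 0.3100
R5: moderate=0.65, critical=0.83, moderate=0.05; AND[a·b] → w = 0.0270
Rules with consequent 'moderate': {R2, R5} → strengths 0.6000, 0.0270
Aggregate via t-conorm [a + b − a·b]: 0.6108

0.611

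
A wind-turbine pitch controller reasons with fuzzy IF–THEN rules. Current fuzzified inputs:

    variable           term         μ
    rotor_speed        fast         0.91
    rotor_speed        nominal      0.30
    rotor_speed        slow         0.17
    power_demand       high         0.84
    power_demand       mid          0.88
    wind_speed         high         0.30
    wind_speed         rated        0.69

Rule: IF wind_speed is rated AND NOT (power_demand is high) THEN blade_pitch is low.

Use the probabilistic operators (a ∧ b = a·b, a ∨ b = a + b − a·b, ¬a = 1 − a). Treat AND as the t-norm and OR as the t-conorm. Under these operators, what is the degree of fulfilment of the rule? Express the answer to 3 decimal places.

0.110

firing strength: rated=0.69, ¬high=1−0.84=0.16; AND[a·b] → w = 0.1104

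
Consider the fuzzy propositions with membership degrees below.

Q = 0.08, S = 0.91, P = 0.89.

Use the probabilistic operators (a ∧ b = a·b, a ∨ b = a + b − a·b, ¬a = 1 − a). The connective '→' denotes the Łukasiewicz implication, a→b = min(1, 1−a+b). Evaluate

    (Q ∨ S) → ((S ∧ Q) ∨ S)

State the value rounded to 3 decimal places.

0.999

Q ∨ S = a + b − a·b on (0.0800, 0.9100) = 0.9172
S ∧ Q = a·b on (0.9100, 0.0800) = 0.0728
(S ∧ Q) ∨ S = a + b − a·b on (0.0728, 0.9100) = 0.9166
(Q ∨ S) → ((S ∧ Q) ∨ S)  [Łukasiewicz: min(1, 1−a+b)] with a=0.9172, b=0.9166 → 0.9994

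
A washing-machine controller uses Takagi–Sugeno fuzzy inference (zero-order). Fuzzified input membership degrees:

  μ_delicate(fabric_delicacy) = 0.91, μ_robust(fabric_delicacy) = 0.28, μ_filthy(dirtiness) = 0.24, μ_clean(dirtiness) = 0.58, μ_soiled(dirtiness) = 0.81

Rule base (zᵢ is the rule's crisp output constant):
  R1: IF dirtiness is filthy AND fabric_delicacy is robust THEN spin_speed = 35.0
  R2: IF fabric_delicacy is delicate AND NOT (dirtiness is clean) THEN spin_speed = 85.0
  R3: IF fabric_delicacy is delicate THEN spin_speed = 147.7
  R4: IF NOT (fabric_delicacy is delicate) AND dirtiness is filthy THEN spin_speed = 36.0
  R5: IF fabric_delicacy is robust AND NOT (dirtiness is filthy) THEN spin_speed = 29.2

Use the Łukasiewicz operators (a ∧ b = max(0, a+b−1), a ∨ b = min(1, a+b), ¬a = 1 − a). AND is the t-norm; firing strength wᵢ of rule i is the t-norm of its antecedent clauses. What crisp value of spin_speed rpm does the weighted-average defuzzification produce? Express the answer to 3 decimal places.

127.832

R1 (z=35.0): filthy=0.24, robust=0.28; AND[max(0, a+b−1)] → w = 0.00
R2 (z=85.0): delicate=0.91, ¬clean=1−0.58=0.42; AND[max(0, a+b−1)] → w = 0.33
R3 (z=147.7): delicate=0.91 → w = 0.91
R4 (z=36.0): ¬delicate=1−0.91=0.09, filthy=0.24; AND[max(0, a+b−1)] → w = 0.00
R5 (z=29.2): robust=0.28, ¬filthy=1−0.24=0.76; AND[max(0, a+b−1)] → w = 0.04
Weighted average = (0.00·35.0 + 0.33·85.0 + 0.91·147.7 + 0.00·36.0 + 0.04·29.2) / (0.00 + 0.33 + 0.91 + 0.00 + 0.04)
  = 163.6250 / 1.2800 = 127.832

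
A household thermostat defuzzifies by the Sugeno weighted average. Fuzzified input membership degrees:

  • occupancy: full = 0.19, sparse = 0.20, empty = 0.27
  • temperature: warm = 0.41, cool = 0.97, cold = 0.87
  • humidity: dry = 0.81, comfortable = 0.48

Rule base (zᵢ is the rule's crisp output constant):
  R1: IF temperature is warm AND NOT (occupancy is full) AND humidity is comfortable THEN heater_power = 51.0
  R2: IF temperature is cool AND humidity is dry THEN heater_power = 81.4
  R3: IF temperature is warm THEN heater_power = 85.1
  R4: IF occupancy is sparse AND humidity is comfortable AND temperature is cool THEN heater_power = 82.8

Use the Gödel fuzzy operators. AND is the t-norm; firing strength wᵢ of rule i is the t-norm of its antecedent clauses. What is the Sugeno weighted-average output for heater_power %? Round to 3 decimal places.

75.571

R1 (z=51.0): warm=0.41, ¬full=1−0.19=0.81, comfortable=0.48; AND[min(a, b)] → w = 0.41
R2 (z=81.4): cool=0.97, dry=0.81; AND[min(a, b)] → w = 0.81
R3 (z=85.1): warm=0.41 → w = 0.41
R4 (z=82.8): sparse=0.20, comfortable=0.48, cool=0.97; AND[min(a, b)] → w = 0.20
Weighted average = (0.41·51.0 + 0.81·81.4 + 0.41·85.1 + 0.20·82.8) / (0.41 + 0.81 + 0.41 + 0.20)
  = 138.2950 / 1.8300 = 75.571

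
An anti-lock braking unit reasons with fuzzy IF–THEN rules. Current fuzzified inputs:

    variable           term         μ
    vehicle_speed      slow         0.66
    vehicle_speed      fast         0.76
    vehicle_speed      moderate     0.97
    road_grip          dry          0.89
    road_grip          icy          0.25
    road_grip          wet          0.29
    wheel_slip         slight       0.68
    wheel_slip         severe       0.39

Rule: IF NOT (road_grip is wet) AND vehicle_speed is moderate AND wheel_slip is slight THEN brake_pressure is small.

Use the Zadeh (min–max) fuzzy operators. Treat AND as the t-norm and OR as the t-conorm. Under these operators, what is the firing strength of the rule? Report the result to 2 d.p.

firing strength: ¬wet=1−0.29=0.71, moderate=0.97, slight=0.68; AND[min(a, b)] → w = 0.68

0.68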